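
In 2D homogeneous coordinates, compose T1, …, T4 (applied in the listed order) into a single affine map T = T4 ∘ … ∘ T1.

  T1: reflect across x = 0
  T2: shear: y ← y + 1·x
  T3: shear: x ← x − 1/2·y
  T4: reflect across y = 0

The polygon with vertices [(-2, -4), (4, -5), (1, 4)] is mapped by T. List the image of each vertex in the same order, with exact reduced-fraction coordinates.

T1 reflect across x = 0: (-2, -4) → (2, -4); (4, -5) → (-4, -5); (1, 4) → (-1, 4)
T2 shear: y ← y + 1·x: (2, -4) → (2, -2); (-4, -5) → (-4, -9); (-1, 4) → (-1, 3)
T3 shear: x ← x − 1/2·y: (2, -2) → (3, -2); (-4, -9) → (1/2, -9); (-1, 3) → (-5/2, 3)
T4 reflect across y = 0: (3, -2) → (3, 2); (1/2, -9) → (1/2, 9); (-5/2, 3) → (-5/2, -3)

image vertices: (3, 2), (1/2, 9), (-5/2, -3)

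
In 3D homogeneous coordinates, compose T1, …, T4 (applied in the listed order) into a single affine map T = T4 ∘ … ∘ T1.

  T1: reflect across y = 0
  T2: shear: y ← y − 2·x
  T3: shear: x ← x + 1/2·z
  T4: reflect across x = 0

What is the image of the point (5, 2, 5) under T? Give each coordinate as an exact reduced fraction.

T1 reflect across y = 0: (5, 2, 5) → (5, -2, 5)
T2 shear: y ← y − 2·x: (5, -2, 5) → (5, -12, 5)
T3 shear: x ← x + 1/2·z: (5, -12, 5) → (15/2, -12, 5)
T4 reflect across x = 0: (15/2, -12, 5) → (-15/2, -12, 5)

T(p) = (-15/2, -12, 5)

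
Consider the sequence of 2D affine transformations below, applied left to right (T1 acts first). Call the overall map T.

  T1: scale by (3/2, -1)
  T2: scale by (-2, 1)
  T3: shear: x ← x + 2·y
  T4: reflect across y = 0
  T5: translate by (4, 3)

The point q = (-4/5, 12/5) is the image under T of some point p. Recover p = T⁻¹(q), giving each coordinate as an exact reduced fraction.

p = (2, -3/5)

T1 = [3/2 0 0; 0 -1 0; 0 0 1]
T2·T1 = [-3 0 0; 0 -1 0; 0 0 1]
T3·…·T1 = [-3 -2 0; 0 -1 0; 0 0 1]
T4·…·T1 = [-3 -2 0; 0 1 0; 0 0 1]
T5·…·T1 = [-3 -2 4; 0 1 3; 0 0 1]
det M = -3; M⁻¹ = [-1/3 -2/3 10/3; 0 1 -3; 0 0 1]
M⁻¹ · (-4/5, 12/5)ᵀ = (2, -3/5)ᵀ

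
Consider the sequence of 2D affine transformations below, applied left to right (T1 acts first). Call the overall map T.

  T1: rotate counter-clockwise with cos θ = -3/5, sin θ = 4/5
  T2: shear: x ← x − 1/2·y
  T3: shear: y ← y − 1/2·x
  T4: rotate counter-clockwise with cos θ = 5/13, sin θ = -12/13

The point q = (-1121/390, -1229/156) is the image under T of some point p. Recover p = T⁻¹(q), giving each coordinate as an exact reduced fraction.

p = (-5, -7/3)

T1 = [-3/5 -4/5 0; 4/5 -3/5 0; 0 0 1]
T2·T1 = [-1 -1/2 0; 4/5 -3/5 0; 0 0 1]
T3·…·T1 = [-1 -1/2 0; 13/10 -7/20 0; 0 0 1]
T4·…·T1 = [53/65 -67/130 0; 37/26 17/52 0; 0 0 1]
det M = 1; M⁻¹ = [17/52 67/130 0; -37/26 53/65 0; 0 0 1]
M⁻¹ · (-1121/390, -1229/156)ᵀ = (-5, -7/3)ᵀ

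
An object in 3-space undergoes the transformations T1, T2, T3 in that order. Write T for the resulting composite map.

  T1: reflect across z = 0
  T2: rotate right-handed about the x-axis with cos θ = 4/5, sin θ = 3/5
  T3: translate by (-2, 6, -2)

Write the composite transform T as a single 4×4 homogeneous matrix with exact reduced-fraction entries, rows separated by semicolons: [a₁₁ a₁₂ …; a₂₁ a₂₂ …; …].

T = [1 0 0 -2; 0 4/5 3/5 6; 0 3/5 -4/5 -2; 0 0 0 1]

T1 = [1 0 0 0; 0 1 0 0; 0 0 -1 0; 0 0 0 1]
T2·T1 = [1 0 0 0; 0 4/5 3/5 0; 0 3/5 -4/5 0; 0 0 0 1]
T3·…·T1 = [1 0 0 -2; 0 4/5 3/5 6; 0 3/5 -4/5 -2; 0 0 0 1]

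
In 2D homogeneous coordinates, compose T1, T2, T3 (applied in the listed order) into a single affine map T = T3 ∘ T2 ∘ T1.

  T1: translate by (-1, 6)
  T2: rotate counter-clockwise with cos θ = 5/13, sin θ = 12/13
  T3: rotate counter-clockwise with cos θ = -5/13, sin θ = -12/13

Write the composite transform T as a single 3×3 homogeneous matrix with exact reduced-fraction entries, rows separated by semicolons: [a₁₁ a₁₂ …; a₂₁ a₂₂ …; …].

T1 = [1 0 -1; 0 1 6; 0 0 1]
T2·T1 = [5/13 -12/13 -77/13; 12/13 5/13 18/13; 0 0 1]
T3·…·T1 = [119/169 120/169 601/169; -120/169 119/169 834/169; 0 0 1]

T = [119/169 120/169 601/169; -120/169 119/169 834/169; 0 0 1]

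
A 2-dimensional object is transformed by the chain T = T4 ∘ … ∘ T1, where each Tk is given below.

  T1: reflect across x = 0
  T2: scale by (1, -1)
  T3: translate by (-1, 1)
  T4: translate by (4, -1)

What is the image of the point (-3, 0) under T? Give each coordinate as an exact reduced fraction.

T(p) = (6, 0)

T1 reflect across x = 0: (-3, 0) → (3, 0)
T2 scale by (1, -1): (3, 0) → (3, 0)
T3 translate by (-1, 1): (3, 0) → (2, 1)
T4 translate by (4, -1): (2, 1) → (6, 0)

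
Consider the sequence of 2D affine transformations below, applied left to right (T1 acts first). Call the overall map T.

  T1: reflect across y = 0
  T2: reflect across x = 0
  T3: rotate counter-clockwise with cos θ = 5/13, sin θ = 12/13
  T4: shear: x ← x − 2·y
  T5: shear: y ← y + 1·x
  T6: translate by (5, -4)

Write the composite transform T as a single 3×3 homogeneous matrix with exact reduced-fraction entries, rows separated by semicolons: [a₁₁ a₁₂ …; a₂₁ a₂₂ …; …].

T = [19/13 22/13 5; 7/13 17/13 -4; 0 0 1]

T1 = [1 0 0; 0 -1 0; 0 0 1]
T2·T1 = [-1 0 0; 0 -1 0; 0 0 1]
T3·…·T1 = [-5/13 12/13 0; -12/13 -5/13 0; 0 0 1]
T4·…·T1 = [19/13 22/13 0; -12/13 -5/13 0; 0 0 1]
T5·…·T1 = [19/13 22/13 0; 7/13 17/13 0; 0 0 1]
T6·…·T1 = [19/13 22/13 5; 7/13 17/13 -4; 0 0 1]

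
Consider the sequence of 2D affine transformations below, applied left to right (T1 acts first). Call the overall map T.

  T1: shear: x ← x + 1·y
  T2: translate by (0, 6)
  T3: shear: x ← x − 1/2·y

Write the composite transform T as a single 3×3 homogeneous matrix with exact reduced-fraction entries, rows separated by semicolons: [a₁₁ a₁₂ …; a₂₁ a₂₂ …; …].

T = [1 1/2 -3; 0 1 6; 0 0 1]

T1 = [1 1 0; 0 1 0; 0 0 1]
T2·T1 = [1 1 0; 0 1 6; 0 0 1]
T3·…·T1 = [1 1/2 -3; 0 1 6; 0 0 1]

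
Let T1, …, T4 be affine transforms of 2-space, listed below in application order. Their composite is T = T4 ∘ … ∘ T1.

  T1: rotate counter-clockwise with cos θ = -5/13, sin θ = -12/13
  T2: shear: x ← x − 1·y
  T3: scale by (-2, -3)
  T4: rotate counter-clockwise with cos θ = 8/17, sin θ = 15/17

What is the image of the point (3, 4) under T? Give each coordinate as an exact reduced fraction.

T1 rotate counter-clockwise with cos θ = -5/13, sin θ = -12/13: (3, 4) → (33/13, -56/13)
T2 shear: x ← x − 1·y: (33/13, -56/13) → (89/13, -56/13)
T3 scale by (-2, -3): (89/13, -56/13) → (-178/13, 168/13)
T4 rotate counter-clockwise with cos θ = 8/17, sin θ = 15/17: (-178/13, 168/13) → (-232/13, -6)

T(p) = (-232/13, -6)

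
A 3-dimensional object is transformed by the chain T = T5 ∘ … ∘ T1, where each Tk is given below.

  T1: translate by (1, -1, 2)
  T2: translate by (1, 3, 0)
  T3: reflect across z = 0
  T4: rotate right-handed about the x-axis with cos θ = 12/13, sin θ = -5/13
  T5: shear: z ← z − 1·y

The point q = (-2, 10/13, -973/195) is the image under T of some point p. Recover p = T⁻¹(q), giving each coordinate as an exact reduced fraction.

T1 = [1 0 0 1; 0 1 0 -1; 0 0 1 2; 0 0 0 1]
T2·T1 = [1 0 0 2; 0 1 0 2; 0 0 1 2; 0 0 0 1]
T3·…·T1 = [1 0 0 2; 0 1 0 2; 0 0 -1 -2; 0 0 0 1]
T4·…·T1 = [1 0 0 2; 0 12/13 -5/13 14/13; 0 -5/13 -12/13 -34/13; 0 0 0 1]
T5·…·T1 = [1 0 0 2; 0 12/13 -5/13 14/13; 0 -17/13 -7/13 -48/13; 0 0 0 1]
det M = -1; M⁻¹ = [1 0 0 -2; 0 7/13 -5/13 -2; 0 -17/13 -12/13 -2; 0 0 0 1]
M⁻¹ · (-2, 10/13, -973/195)ᵀ = (-4, 1/3, 8/5)ᵀ

p = (-4, 1/3, 8/5)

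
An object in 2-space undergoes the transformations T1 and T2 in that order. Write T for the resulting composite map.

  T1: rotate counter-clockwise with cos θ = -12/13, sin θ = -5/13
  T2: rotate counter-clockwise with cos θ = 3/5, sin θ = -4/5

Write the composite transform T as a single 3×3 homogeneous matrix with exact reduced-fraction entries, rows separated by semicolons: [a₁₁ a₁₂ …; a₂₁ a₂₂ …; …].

T1 = [-12/13 5/13 0; -5/13 -12/13 0; 0 0 1]
T2·T1 = [-56/65 -33/65 0; 33/65 -56/65 0; 0 0 1]

T = [-56/65 -33/65 0; 33/65 -56/65 0; 0 0 1]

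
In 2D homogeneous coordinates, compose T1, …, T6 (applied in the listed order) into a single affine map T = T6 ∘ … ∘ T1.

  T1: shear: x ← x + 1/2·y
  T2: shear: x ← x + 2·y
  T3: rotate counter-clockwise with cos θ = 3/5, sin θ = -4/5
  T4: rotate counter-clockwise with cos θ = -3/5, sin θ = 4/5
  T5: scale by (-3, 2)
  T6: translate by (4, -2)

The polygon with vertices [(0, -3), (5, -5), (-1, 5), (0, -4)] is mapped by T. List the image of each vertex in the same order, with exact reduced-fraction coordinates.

image vertices: (83/50, -452/25), (-41/10, -96/5), (437/50, 572/25), (22/25, -586/25)

T1 shear: x ← x + 1/2·y: (0, -3) → (-3/2, -3); (5, -5) → (5/2, -5); (-1, 5) → (3/2, 5); (0, -4) → (-2, -4)
T2 shear: x ← x + 2·y: (-3/2, -3) → (-15/2, -3); (5/2, -5) → (-15/2, -5); (3/2, 5) → (23/2, 5); (-2, -4) → (-10, -4)
T3 rotate counter-clockwise with cos θ = 3/5, sin θ = -4/5: (-15/2, -3) → (-69/10, 21/5); (-15/2, -5) → (-17/2, 3); (23/2, 5) → (109/10, -31/5); (-10, -4) → (-46/5, 28/5)
T4 rotate counter-clockwise with cos θ = -3/5, sin θ = 4/5: (-69/10, 21/5) → (39/50, -201/25); (-17/2, 3) → (27/10, -43/5); (109/10, -31/5) → (-79/50, 311/25); (-46/5, 28/5) → (26/25, -268/25)
T5 scale by (-3, 2): (39/50, -201/25) → (-117/50, -402/25); (27/10, -43/5) → (-81/10, -86/5); (-79/50, 311/25) → (237/50, 622/25); (26/25, -268/25) → (-78/25, -536/25)
T6 translate by (4, -2): (-117/50, -402/25) → (83/50, -452/25); (-81/10, -86/5) → (-41/10, -96/5); (237/50, 622/25) → (437/50, 572/25); (-78/25, -536/25) → (22/25, -586/25)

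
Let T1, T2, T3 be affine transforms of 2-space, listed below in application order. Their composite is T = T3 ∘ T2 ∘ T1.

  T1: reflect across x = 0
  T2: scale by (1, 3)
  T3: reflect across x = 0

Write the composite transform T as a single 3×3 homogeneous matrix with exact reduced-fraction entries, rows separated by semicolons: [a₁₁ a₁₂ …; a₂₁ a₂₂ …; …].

T = [1 0 0; 0 3 0; 0 0 1]

T1 = [-1 0 0; 0 1 0; 0 0 1]
T2·T1 = [-1 0 0; 0 3 0; 0 0 1]
T3·…·T1 = [1 0 0; 0 3 0; 0 0 1]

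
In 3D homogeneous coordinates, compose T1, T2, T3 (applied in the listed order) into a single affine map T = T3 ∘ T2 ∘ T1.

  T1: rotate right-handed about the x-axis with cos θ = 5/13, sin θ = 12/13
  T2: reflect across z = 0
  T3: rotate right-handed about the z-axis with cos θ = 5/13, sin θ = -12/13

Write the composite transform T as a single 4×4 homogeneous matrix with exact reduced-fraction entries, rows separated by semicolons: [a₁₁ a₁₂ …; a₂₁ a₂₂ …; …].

T = [5/13 60/169 -144/169 0; -12/13 25/169 -60/169 0; 0 -12/13 -5/13 0; 0 0 0 1]

T1 = [1 0 0 0; 0 5/13 -12/13 0; 0 12/13 5/13 0; 0 0 0 1]
T2·T1 = [1 0 0 0; 0 5/13 -12/13 0; 0 -12/13 -5/13 0; 0 0 0 1]
T3·…·T1 = [5/13 60/169 -144/169 0; -12/13 25/169 -60/169 0; 0 -12/13 -5/13 0; 0 0 0 1]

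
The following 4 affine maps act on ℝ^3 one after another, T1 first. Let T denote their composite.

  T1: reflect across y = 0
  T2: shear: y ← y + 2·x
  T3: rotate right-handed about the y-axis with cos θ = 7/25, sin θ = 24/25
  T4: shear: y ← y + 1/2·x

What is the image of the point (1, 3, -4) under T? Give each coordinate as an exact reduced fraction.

T(p) = (-89/25, -139/50, -52/25)

T1 reflect across y = 0: (1, 3, -4) → (1, -3, -4)
T2 shear: y ← y + 2·x: (1, -3, -4) → (1, -1, -4)
T3 rotate right-handed about the y-axis with cos θ = 7/25, sin θ = 24/25: (1, -1, -4) → (-89/25, -1, -52/25)
T4 shear: y ← y + 1/2·x: (-89/25, -1, -52/25) → (-89/25, -139/50, -52/25)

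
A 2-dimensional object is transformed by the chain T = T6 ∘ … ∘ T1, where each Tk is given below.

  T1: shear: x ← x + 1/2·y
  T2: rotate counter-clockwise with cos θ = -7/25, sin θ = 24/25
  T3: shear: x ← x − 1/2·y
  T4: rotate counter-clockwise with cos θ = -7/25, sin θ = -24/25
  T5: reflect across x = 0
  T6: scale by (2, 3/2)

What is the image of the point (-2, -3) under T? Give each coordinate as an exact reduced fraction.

T1 shear: x ← x + 1/2·y: (-2, -3) → (-7/2, -3)
T2 rotate counter-clockwise with cos θ = -7/25, sin θ = 24/25: (-7/2, -3) → (193/50, -63/25)
T3 shear: x ← x − 1/2·y: (193/50, -63/25) → (128/25, -63/25)
T4 rotate counter-clockwise with cos θ = -7/25, sin θ = -24/25: (128/25, -63/25) → (-2408/625, -2631/625)
T5 reflect across x = 0: (-2408/625, -2631/625) → (2408/625, -2631/625)
T6 scale by (2, 3/2): (2408/625, -2631/625) → (4816/625, -7893/1250)

T(p) = (4816/625, -7893/1250)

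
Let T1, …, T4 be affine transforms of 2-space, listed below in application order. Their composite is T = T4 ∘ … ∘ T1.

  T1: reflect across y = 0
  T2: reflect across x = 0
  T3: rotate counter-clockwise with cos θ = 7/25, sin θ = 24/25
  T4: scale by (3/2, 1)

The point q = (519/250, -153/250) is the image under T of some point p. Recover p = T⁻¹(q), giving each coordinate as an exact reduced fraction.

p = (1/5, 3/2)

T1 = [1 0 0; 0 -1 0; 0 0 1]
T2·T1 = [-1 0 0; 0 -1 0; 0 0 1]
T3·…·T1 = [-7/25 24/25 0; -24/25 -7/25 0; 0 0 1]
T4·…·T1 = [-21/50 36/25 0; -24/25 -7/25 0; 0 0 1]
det M = 3/2; M⁻¹ = [-14/75 -24/25 0; 16/25 -7/25 0; 0 0 1]
M⁻¹ · (519/250, -153/250)ᵀ = (1/5, 3/2)ᵀ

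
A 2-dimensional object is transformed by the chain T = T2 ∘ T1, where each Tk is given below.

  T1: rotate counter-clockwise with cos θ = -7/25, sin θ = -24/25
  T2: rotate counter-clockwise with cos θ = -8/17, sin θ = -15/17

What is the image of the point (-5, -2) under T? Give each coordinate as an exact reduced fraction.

T1 rotate counter-clockwise with cos θ = -7/25, sin θ = -24/25: (-5, -2) → (-13/25, 134/25)
T2 rotate counter-clockwise with cos θ = -8/17, sin θ = -15/17: (-13/25, 134/25) → (2114/425, -877/425)

T(p) = (2114/425, -877/425)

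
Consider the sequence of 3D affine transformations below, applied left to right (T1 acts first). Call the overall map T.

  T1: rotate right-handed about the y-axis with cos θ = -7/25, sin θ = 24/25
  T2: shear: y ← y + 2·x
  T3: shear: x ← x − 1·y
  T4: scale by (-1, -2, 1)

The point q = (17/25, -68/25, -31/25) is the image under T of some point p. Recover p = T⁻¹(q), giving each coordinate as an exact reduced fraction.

T1 = [-7/25 0 24/25 0; 0 1 0 0; -24/25 0 -7/25 0; 0 0 0 1]
T2·T1 = [-7/25 0 24/25 0; -14/25 1 48/25 0; -24/25 0 -7/25 0; 0 0 0 1]
T3·…·T1 = [7/25 -1 -24/25 0; -14/25 1 48/25 0; -24/25 0 -7/25 0; 0 0 0 1]
T4·…·T1 = [-7/25 1 24/25 0; 28/25 -2 -96/25 0; -24/25 0 -7/25 0; 0 0 0 1]
det M = 2; M⁻¹ = [7/25 7/50 -24/25 0; 2 1/2 0 0; -24/25 -12/25 -7/25 0; 0 0 0 1]
M⁻¹ · (17/25, -68/25, -31/25)ᵀ = (1, 0, 1)ᵀ

p = (1, 0, 1)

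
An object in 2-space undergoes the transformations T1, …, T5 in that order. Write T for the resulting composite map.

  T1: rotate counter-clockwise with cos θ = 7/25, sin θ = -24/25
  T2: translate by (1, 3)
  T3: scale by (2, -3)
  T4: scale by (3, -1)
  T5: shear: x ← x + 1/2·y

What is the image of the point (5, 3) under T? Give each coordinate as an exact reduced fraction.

T(p) = (756/25, -72/25)

T1 rotate counter-clockwise with cos θ = 7/25, sin θ = -24/25: (5, 3) → (107/25, -99/25)
T2 translate by (1, 3): (107/25, -99/25) → (132/25, -24/25)
T3 scale by (2, -3): (132/25, -24/25) → (264/25, 72/25)
T4 scale by (3, -1): (264/25, 72/25) → (792/25, -72/25)
T5 shear: x ← x + 1/2·y: (792/25, -72/25) → (756/25, -72/25)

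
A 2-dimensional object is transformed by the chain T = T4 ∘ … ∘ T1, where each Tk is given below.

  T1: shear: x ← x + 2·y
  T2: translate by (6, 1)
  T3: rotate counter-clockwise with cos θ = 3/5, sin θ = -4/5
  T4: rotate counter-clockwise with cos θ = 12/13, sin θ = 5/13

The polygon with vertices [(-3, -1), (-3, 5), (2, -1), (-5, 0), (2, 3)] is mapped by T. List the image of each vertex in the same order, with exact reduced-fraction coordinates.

image vertices: (56/65, -33/65), (926/65, -93/65), (336/65, -198/65), (89/65, 23/65), (916/65, -238/65)

T1 shear: x ← x + 2·y: (-3, -1) → (-5, -1); (-3, 5) → (7, 5); (2, -1) → (0, -1); (-5, 0) → (-5, 0); (2, 3) → (8, 3)
T2 translate by (6, 1): (-5, -1) → (1, 0); (7, 5) → (13, 6); (0, -1) → (6, 0); (-5, 0) → (1, 1); (8, 3) → (14, 4)
T3 rotate counter-clockwise with cos θ = 3/5, sin θ = -4/5: (1, 0) → (3/5, -4/5); (13, 6) → (63/5, -34/5); (6, 0) → (18/5, -24/5); (1, 1) → (7/5, -1/5); (14, 4) → (58/5, -44/5)
T4 rotate counter-clockwise with cos θ = 12/13, sin θ = 5/13: (3/5, -4/5) → (56/65, -33/65); (63/5, -34/5) → (926/65, -93/65); (18/5, -24/5) → (336/65, -198/65); (7/5, -1/5) → (89/65, 23/65); (58/5, -44/5) → (916/65, -238/65)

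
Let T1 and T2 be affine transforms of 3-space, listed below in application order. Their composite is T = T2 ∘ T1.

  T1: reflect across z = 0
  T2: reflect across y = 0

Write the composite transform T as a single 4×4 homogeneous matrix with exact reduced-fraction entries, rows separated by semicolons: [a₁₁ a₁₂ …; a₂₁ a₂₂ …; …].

T1 = [1 0 0 0; 0 1 0 0; 0 0 -1 0; 0 0 0 1]
T2·T1 = [1 0 0 0; 0 -1 0 0; 0 0 -1 0; 0 0 0 1]

T = [1 0 0 0; 0 -1 0 0; 0 0 -1 0; 0 0 0 1]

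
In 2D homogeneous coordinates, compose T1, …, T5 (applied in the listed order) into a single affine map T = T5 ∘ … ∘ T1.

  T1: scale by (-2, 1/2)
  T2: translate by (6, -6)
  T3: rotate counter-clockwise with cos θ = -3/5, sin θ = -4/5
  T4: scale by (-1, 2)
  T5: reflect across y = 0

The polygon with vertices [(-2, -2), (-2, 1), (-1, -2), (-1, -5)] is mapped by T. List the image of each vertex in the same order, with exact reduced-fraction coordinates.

image vertices: (58/5, 38/5), (52/5, 47/5), (52/5, 22/5), (58/5, 13/5)

T1 scale by (-2, 1/2): (-2, -2) → (4, -1); (-2, 1) → (4, 1/2); (-1, -2) → (2, -1); (-1, -5) → (2, -5/2)
T2 translate by (6, -6): (4, -1) → (10, -7); (4, 1/2) → (10, -11/2); (2, -1) → (8, -7); (2, -5/2) → (8, -17/2)
T3 rotate counter-clockwise with cos θ = -3/5, sin θ = -4/5: (10, -7) → (-58/5, -19/5); (10, -11/2) → (-52/5, -47/10); (8, -7) → (-52/5, -11/5); (8, -17/2) → (-58/5, -13/10)
T4 scale by (-1, 2): (-58/5, -19/5) → (58/5, -38/5); (-52/5, -47/10) → (52/5, -47/5); (-52/5, -11/5) → (52/5, -22/5); (-58/5, -13/10) → (58/5, -13/5)
T5 reflect across y = 0: (58/5, -38/5) → (58/5, 38/5); (52/5, -47/5) → (52/5, 47/5); (52/5, -22/5) → (52/5, 22/5); (58/5, -13/5) → (58/5, 13/5)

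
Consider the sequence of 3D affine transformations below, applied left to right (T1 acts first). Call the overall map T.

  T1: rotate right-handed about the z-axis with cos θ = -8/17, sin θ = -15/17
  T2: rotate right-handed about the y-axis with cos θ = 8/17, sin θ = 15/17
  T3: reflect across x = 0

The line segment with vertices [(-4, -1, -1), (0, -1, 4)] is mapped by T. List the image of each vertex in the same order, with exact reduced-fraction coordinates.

T1 rotate right-handed about the z-axis with cos θ = -8/17, sin θ = -15/17: (-4, -1, -1) → (1, 4, -1); (0, -1, 4) → (-15/17, 8/17, 4)
T2 rotate right-handed about the y-axis with cos θ = 8/17, sin θ = 15/17: (1, 4, -1) → (-7/17, 4, -23/17); (-15/17, 8/17, 4) → (900/289, 8/17, 769/289)
T3 reflect across x = 0: (-7/17, 4, -23/17) → (7/17, 4, -23/17); (900/289, 8/17, 769/289) → (-900/289, 8/17, 769/289)

image vertices: (7/17, 4, -23/17), (-900/289, 8/17, 769/289)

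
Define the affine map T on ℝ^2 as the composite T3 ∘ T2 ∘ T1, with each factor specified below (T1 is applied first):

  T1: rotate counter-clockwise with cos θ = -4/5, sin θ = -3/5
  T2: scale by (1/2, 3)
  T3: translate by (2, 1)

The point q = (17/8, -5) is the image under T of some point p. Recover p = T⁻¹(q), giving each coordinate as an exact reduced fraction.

p = (1, 7/4)

T1 = [-4/5 3/5 0; -3/5 -4/5 0; 0 0 1]
T2·T1 = [-2/5 3/10 0; -9/5 -12/5 0; 0 0 1]
T3·…·T1 = [-2/5 3/10 2; -9/5 -12/5 1; 0 0 1]
det M = 3/2; M⁻¹ = [-8/5 -1/5 17/5; 6/5 -4/15 -32/15; 0 0 1]
M⁻¹ · (17/8, -5)ᵀ = (1, 7/4)ᵀ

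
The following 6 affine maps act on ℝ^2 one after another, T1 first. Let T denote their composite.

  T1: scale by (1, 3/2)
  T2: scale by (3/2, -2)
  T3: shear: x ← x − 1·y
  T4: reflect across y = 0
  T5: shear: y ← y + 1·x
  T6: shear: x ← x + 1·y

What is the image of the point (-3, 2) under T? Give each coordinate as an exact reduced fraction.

T(p) = (9, 15/2)

T1 scale by (1, 3/2): (-3, 2) → (-3, 3)
T2 scale by (3/2, -2): (-3, 3) → (-9/2, -6)
T3 shear: x ← x − 1·y: (-9/2, -6) → (3/2, -6)
T4 reflect across y = 0: (3/2, -6) → (3/2, 6)
T5 shear: y ← y + 1·x: (3/2, 6) → (3/2, 15/2)
T6 shear: x ← x + 1·y: (3/2, 15/2) → (9, 15/2)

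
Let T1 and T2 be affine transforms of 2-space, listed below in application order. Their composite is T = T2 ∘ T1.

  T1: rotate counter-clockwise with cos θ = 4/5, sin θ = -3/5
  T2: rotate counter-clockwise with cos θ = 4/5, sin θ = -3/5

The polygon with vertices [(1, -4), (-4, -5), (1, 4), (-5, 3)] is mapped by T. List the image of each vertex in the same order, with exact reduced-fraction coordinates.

image vertices: (-89/25, -52/25), (-148/25, 61/25), (103/25, 4/25), (37/25, 141/25)

T1 rotate counter-clockwise with cos θ = 4/5, sin θ = -3/5: (1, -4) → (-8/5, -19/5); (-4, -5) → (-31/5, -8/5); (1, 4) → (16/5, 13/5); (-5, 3) → (-11/5, 27/5)
T2 rotate counter-clockwise with cos θ = 4/5, sin θ = -3/5: (-8/5, -19/5) → (-89/25, -52/25); (-31/5, -8/5) → (-148/25, 61/25); (16/5, 13/5) → (103/25, 4/25); (-11/5, 27/5) → (37/25, 141/25)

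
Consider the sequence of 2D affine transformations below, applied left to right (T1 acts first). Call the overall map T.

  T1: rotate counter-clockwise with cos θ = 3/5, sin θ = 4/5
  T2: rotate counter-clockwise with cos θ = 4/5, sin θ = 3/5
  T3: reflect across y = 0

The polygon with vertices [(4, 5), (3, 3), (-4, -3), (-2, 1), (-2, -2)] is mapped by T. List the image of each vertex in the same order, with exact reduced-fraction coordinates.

image vertices: (-5, -4), (-3, -3), (3, 4), (-1, 2), (2, 2)

T1 rotate counter-clockwise with cos θ = 3/5, sin θ = 4/5: (4, 5) → (-8/5, 31/5); (3, 3) → (-3/5, 21/5); (-4, -3) → (0, -5); (-2, 1) → (-2, -1); (-2, -2) → (2/5, -14/5)
T2 rotate counter-clockwise with cos θ = 4/5, sin θ = 3/5: (-8/5, 31/5) → (-5, 4); (-3/5, 21/5) → (-3, 3); (0, -5) → (3, -4); (-2, -1) → (-1, -2); (2/5, -14/5) → (2, -2)
T3 reflect across y = 0: (-5, 4) → (-5, -4); (-3, 3) → (-3, -3); (3, -4) → (3, 4); (-1, -2) → (-1, 2); (2, -2) → (2, 2)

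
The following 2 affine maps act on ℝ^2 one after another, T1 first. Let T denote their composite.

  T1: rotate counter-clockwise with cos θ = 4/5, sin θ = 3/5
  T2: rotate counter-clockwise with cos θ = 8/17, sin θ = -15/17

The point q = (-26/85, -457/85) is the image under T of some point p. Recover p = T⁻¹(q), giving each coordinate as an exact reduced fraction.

p = (2, -5)

T1 = [4/5 -3/5 0; 3/5 4/5 0; 0 0 1]
T2·T1 = [77/85 36/85 0; -36/85 77/85 0; 0 0 1]
det M = 1; M⁻¹ = [77/85 -36/85 0; 36/85 77/85 0; 0 0 1]
M⁻¹ · (-26/85, -457/85)ᵀ = (2, -5)ᵀ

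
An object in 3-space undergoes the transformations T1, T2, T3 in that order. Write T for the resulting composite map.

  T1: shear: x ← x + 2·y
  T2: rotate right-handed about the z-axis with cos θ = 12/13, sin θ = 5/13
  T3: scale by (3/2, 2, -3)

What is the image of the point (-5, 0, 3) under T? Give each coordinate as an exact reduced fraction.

T(p) = (-90/13, -50/13, -9)

T1 shear: x ← x + 2·y: (-5, 0, 3) → (-5, 0, 3)
T2 rotate right-handed about the z-axis with cos θ = 12/13, sin θ = 5/13: (-5, 0, 3) → (-60/13, -25/13, 3)
T3 scale by (3/2, 2, -3): (-60/13, -25/13, 3) → (-90/13, -50/13, -9)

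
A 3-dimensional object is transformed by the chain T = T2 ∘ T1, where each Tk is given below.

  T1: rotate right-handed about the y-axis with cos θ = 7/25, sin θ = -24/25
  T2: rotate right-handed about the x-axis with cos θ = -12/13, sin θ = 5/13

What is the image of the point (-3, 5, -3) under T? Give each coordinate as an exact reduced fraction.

T(p) = (51/25, -207/65, 1741/325)

T1 rotate right-handed about the y-axis with cos θ = 7/25, sin θ = -24/25: (-3, 5, -3) → (51/25, 5, -93/25)
T2 rotate right-handed about the x-axis with cos θ = -12/13, sin θ = 5/13: (51/25, 5, -93/25) → (51/25, -207/65, 1741/325)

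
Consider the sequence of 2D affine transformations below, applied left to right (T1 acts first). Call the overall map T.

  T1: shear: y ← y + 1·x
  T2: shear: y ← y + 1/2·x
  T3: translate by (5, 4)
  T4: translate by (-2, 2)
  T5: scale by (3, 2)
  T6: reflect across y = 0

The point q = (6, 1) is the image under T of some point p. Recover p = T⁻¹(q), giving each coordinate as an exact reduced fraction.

T1 = [1 0 0; 1 1 0; 0 0 1]
T2·T1 = [1 0 0; 3/2 1 0; 0 0 1]
T3·…·T1 = [1 0 5; 3/2 1 4; 0 0 1]
T4·…·T1 = [1 0 3; 3/2 1 6; 0 0 1]
T5·…·T1 = [3 0 9; 3 2 12; 0 0 1]
T6·…·T1 = [3 0 9; -3 -2 -12; 0 0 1]
det M = -6; M⁻¹ = [1/3 0 -3; -1/2 -1/2 -3/2; 0 0 1]
M⁻¹ · (6, 1)ᵀ = (-1, -5)ᵀ

p = (-1, -5)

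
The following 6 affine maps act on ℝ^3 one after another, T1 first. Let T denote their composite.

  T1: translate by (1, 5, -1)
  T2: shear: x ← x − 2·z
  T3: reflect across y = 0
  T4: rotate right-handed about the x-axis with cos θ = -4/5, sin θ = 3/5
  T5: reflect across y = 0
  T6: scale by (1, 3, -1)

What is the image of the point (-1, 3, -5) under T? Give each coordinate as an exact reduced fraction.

T(p) = (12, -30, 0)

T1 translate by (1, 5, -1): (-1, 3, -5) → (0, 8, -6)
T2 shear: x ← x − 2·z: (0, 8, -6) → (12, 8, -6)
T3 reflect across y = 0: (12, 8, -6) → (12, -8, -6)
T4 rotate right-handed about the x-axis with cos θ = -4/5, sin θ = 3/5: (12, -8, -6) → (12, 10, 0)
T5 reflect across y = 0: (12, 10, 0) → (12, -10, 0)
T6 scale by (1, 3, -1): (12, -10, 0) → (12, -30, 0)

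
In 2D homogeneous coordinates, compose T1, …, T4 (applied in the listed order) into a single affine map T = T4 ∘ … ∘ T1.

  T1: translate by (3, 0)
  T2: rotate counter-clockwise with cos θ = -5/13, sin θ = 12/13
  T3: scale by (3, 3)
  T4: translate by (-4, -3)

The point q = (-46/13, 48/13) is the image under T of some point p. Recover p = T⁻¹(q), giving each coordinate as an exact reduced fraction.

p = (-1, -1)

T1 = [1 0 3; 0 1 0; 0 0 1]
T2·T1 = [-5/13 -12/13 -15/13; 12/13 -5/13 36/13; 0 0 1]
T3·…·T1 = [-15/13 -36/13 -45/13; 36/13 -15/13 108/13; 0 0 1]
T4·…·T1 = [-15/13 -36/13 -97/13; 36/13 -15/13 69/13; 0 0 1]
det M = 9; M⁻¹ = [-5/39 4/13 -101/39; -4/13 -5/39 -21/13; 0 0 1]
M⁻¹ · (-46/13, 48/13)ᵀ = (-1, -1)ᵀ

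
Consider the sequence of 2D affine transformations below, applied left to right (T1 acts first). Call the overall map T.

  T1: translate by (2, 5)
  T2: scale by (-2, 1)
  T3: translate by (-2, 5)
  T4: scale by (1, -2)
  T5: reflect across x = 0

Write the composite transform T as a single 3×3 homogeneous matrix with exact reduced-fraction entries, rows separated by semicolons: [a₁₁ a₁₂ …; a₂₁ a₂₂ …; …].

T1 = [1 0 2; 0 1 5; 0 0 1]
T2·T1 = [-2 0 -4; 0 1 5; 0 0 1]
T3·…·T1 = [-2 0 -6; 0 1 10; 0 0 1]
T4·…·T1 = [-2 0 -6; 0 -2 -20; 0 0 1]
T5·…·T1 = [2 0 6; 0 -2 -20; 0 0 1]

T = [2 0 6; 0 -2 -20; 0 0 1]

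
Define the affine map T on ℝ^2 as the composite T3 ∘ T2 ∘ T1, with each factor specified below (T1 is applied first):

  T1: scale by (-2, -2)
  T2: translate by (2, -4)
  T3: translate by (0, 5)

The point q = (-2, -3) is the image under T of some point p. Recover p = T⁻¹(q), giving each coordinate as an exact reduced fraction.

T1 = [-2 0 0; 0 -2 0; 0 0 1]
T2·T1 = [-2 0 2; 0 -2 -4; 0 0 1]
T3·…·T1 = [-2 0 2; 0 -2 1; 0 0 1]
det M = 4; M⁻¹ = [-1/2 0 1; 0 -1/2 1/2; 0 0 1]
M⁻¹ · (-2, -3)ᵀ = (2, 2)ᵀ

p = (2, 2)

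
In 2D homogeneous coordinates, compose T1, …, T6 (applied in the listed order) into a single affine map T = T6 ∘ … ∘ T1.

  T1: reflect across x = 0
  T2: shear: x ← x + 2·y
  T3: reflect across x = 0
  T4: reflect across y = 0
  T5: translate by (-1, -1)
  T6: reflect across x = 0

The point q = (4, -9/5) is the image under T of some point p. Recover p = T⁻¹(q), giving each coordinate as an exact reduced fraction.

p = (-7/5, 4/5)

T1 = [-1 0 0; 0 1 0; 0 0 1]
T2·T1 = [-1 2 0; 0 1 0; 0 0 1]
T3·…·T1 = [1 -2 0; 0 1 0; 0 0 1]
T4·…·T1 = [1 -2 0; 0 -1 0; 0 0 1]
T5·…·T1 = [1 -2 -1; 0 -1 -1; 0 0 1]
T6·…·T1 = [-1 2 1; 0 -1 -1; 0 0 1]
det M = 1; M⁻¹ = [-1 -2 -1; 0 -1 -1; 0 0 1]
M⁻¹ · (4, -9/5)ᵀ = (-7/5, 4/5)ᵀ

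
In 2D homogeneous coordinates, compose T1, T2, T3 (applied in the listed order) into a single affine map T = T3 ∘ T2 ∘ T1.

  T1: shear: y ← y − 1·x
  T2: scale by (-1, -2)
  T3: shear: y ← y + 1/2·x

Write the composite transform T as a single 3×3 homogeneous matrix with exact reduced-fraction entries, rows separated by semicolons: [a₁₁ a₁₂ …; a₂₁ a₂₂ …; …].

T1 = [1 0 0; -1 1 0; 0 0 1]
T2·T1 = [-1 0 0; 2 -2 0; 0 0 1]
T3·…·T1 = [-1 0 0; 3/2 -2 0; 0 0 1]

T = [-1 0 0; 3/2 -2 0; 0 0 1]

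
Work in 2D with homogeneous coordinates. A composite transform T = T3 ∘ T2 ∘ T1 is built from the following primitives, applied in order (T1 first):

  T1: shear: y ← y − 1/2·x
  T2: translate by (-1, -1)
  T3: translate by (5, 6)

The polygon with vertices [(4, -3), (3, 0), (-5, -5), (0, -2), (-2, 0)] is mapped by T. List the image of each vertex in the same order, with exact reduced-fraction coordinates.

image vertices: (8, 0), (7, 7/2), (-1, 5/2), (4, 3), (2, 6)

T1 shear: y ← y − 1/2·x: (4, -3) → (4, -5); (3, 0) → (3, -3/2); (-5, -5) → (-5, -5/2); (0, -2) → (0, -2); (-2, 0) → (-2, 1)
T2 translate by (-1, -1): (4, -5) → (3, -6); (3, -3/2) → (2, -5/2); (-5, -5/2) → (-6, -7/2); (0, -2) → (-1, -3); (-2, 1) → (-3, 0)
T3 translate by (5, 6): (3, -6) → (8, 0); (2, -5/2) → (7, 7/2); (-6, -7/2) → (-1, 5/2); (-1, -3) → (4, 3); (-3, 0) → (2, 6)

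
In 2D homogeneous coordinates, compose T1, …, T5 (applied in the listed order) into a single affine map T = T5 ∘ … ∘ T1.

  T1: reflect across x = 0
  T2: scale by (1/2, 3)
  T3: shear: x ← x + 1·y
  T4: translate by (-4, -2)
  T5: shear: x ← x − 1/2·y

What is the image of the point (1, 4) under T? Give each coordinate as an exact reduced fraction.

T(p) = (5/2, 10)

T1 reflect across x = 0: (1, 4) → (-1, 4)
T2 scale by (1/2, 3): (-1, 4) → (-1/2, 12)
T3 shear: x ← x + 1·y: (-1/2, 12) → (23/2, 12)
T4 translate by (-4, -2): (23/2, 12) → (15/2, 10)
T5 shear: x ← x − 1/2·y: (15/2, 10) → (5/2, 10)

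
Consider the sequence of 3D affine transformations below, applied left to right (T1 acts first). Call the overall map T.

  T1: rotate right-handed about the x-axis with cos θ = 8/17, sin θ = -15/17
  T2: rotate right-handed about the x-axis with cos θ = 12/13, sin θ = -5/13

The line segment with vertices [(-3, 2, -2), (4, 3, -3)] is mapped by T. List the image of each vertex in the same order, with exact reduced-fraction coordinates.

image vertices: (-3, -398/221, -482/221), (4, -597/221, -723/221)

T1 rotate right-handed about the x-axis with cos θ = 8/17, sin θ = -15/17: (-3, 2, -2) → (-3, -14/17, -46/17); (4, 3, -3) → (4, -21/17, -69/17)
T2 rotate right-handed about the x-axis with cos θ = 12/13, sin θ = -5/13: (-3, -14/17, -46/17) → (-3, -398/221, -482/221); (4, -21/17, -69/17) → (4, -597/221, -723/221)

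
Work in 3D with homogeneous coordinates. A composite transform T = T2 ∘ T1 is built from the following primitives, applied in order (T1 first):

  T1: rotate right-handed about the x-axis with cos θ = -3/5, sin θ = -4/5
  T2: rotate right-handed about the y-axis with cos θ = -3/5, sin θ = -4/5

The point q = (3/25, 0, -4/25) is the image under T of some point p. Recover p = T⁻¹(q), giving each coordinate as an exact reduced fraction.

p = (-1/5, 0, 0)

T1 = [1 0 0 0; 0 -3/5 4/5 0; 0 -4/5 -3/5 0; 0 0 0 1]
T2·T1 = [-3/5 16/25 12/25 0; 0 -3/5 4/5 0; 4/5 12/25 9/25 0; 0 0 0 1]
det M = 1; M⁻¹ = [-3/5 0 4/5 0; 16/25 -3/5 12/25 0; 12/25 4/5 9/25 0; 0 0 0 1]
M⁻¹ · (3/25, 0, -4/25)ᵀ = (-1/5, 0, 0)ᵀ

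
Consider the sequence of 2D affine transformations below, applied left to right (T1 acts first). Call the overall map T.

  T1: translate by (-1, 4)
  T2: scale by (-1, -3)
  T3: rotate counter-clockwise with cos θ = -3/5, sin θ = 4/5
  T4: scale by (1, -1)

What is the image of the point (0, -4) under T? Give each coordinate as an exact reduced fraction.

T1 translate by (-1, 4): (0, -4) → (-1, 0)
T2 scale by (-1, -3): (-1, 0) → (1, 0)
T3 rotate counter-clockwise with cos θ = -3/5, sin θ = 4/5: (1, 0) → (-3/5, 4/5)
T4 scale by (1, -1): (-3/5, 4/5) → (-3/5, -4/5)

T(p) = (-3/5, -4/5)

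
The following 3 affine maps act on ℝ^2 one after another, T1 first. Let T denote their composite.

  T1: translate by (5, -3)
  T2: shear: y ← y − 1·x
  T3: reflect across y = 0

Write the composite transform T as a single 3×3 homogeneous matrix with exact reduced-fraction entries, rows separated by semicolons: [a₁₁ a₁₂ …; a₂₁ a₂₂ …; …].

T = [1 0 5; 1 -1 8; 0 0 1]

T1 = [1 0 5; 0 1 -3; 0 0 1]
T2·T1 = [1 0 5; -1 1 -8; 0 0 1]
T3·…·T1 = [1 0 5; 1 -1 8; 0 0 1]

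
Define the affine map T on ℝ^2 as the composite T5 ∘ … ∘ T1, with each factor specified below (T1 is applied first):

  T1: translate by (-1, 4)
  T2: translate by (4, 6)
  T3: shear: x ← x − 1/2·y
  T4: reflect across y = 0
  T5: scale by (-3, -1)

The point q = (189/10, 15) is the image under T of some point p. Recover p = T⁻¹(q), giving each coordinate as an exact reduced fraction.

T1 = [1 0 -1; 0 1 4; 0 0 1]
T2·T1 = [1 0 3; 0 1 10; 0 0 1]
T3·…·T1 = [1 -1/2 -2; 0 1 10; 0 0 1]
T4·…·T1 = [1 -1/2 -2; 0 -1 -10; 0 0 1]
T5·…·T1 = [-3 3/2 6; 0 1 10; 0 0 1]
det M = -3; M⁻¹ = [-1/3 1/2 -3; 0 1 -10; 0 0 1]
M⁻¹ · (189/10, 15)ᵀ = (-9/5, 5)ᵀ

p = (-9/5, 5)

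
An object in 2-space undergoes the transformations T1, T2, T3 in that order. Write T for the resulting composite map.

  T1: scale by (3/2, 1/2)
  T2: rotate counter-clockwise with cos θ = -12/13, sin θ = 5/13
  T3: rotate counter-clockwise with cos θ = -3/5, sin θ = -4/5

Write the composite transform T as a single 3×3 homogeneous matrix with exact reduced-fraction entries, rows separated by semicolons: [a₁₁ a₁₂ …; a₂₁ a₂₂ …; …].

T = [84/65 -33/130 0; 99/130 28/65 0; 0 0 1]

T1 = [3/2 0 0; 0 1/2 0; 0 0 1]
T2·T1 = [-18/13 -5/26 0; 15/26 -6/13 0; 0 0 1]
T3·…·T1 = [84/65 -33/130 0; 99/130 28/65 0; 0 0 1]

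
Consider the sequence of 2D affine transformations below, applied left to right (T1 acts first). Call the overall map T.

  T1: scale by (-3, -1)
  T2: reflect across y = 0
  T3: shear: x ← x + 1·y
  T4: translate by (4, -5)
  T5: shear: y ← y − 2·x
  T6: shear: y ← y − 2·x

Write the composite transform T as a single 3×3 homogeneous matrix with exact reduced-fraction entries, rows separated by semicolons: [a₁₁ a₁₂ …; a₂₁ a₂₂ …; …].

T1 = [-3 0 0; 0 -1 0; 0 0 1]
T2·T1 = [-3 0 0; 0 1 0; 0 0 1]
T3·…·T1 = [-3 1 0; 0 1 0; 0 0 1]
T4·…·T1 = [-3 1 4; 0 1 -5; 0 0 1]
T5·…·T1 = [-3 1 4; 6 -1 -13; 0 0 1]
T6·…·T1 = [-3 1 4; 12 -3 -21; 0 0 1]

T = [-3 1 4; 12 -3 -21; 0 0 1]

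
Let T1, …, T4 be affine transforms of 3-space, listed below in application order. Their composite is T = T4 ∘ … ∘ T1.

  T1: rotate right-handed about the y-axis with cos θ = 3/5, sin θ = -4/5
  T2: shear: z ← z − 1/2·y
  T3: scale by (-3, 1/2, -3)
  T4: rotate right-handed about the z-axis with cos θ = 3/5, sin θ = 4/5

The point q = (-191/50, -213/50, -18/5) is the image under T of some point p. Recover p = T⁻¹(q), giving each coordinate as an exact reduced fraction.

p = (5/2, 1, -1/2)

T1 = [3/5 0 -4/5 0; 0 1 0 0; 4/5 0 3/5 0; 0 0 0 1]
T2·T1 = [3/5 0 -4/5 0; 0 1 0 0; 4/5 -1/2 3/5 0; 0 0 0 1]
T3·…·T1 = [-9/5 0 12/5 0; 0 1/2 0 0; -12/5 3/2 -9/5 0; 0 0 0 1]
T4·…·T1 = [-27/25 -2/5 36/25 0; -36/25 3/10 48/25 0; -12/5 3/2 -9/5 0; 0 0 0 1]
det M = 9/2; M⁻¹ = [-19/25 8/25 -4/15 0; -8/5 6/5 0 0; -8/25 43/75 -1/5 0; 0 0 0 1]
M⁻¹ · (-191/50, -213/50, -18/5)ᵀ = (5/2, 1, -1/2)ᵀ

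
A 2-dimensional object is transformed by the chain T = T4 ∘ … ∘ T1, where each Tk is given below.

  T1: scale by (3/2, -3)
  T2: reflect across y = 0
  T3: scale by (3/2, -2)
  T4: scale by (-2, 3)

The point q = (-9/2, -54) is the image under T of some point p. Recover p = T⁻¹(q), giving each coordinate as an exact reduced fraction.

p = (1, 3)

T1 = [3/2 0 0; 0 -3 0; 0 0 1]
T2·T1 = [3/2 0 0; 0 3 0; 0 0 1]
T3·…·T1 = [9/4 0 0; 0 -6 0; 0 0 1]
T4·…·T1 = [-9/2 0 0; 0 -18 0; 0 0 1]
det M = 81; M⁻¹ = [-2/9 0 0; 0 -1/18 0; 0 0 1]
M⁻¹ · (-9/2, -54)ᵀ = (1, 3)ᵀ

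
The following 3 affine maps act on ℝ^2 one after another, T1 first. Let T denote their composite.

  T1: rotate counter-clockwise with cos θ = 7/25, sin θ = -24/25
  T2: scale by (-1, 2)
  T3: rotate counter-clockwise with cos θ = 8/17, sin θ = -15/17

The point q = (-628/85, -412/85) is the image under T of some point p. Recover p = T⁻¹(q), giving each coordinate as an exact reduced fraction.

T1 = [7/25 24/25 0; -24/25 7/25 0; 0 0 1]
T2·T1 = [-7/25 -24/25 0; -48/25 14/25 0; 0 0 1]
T3·…·T1 = [-776/425 18/425 0; -279/425 472/425 0; 0 0 1]
det M = -2; M⁻¹ = [-236/425 9/425 0; -279/850 388/425 0; 0 0 1]
M⁻¹ · (-628/85, -412/85)ᵀ = (4, -2)ᵀ

p = (4, -2)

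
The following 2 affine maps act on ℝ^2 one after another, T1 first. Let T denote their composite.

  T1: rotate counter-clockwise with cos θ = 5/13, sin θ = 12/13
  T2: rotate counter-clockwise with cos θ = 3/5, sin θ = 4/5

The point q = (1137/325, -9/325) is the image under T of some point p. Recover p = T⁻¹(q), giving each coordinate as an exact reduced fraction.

p = (-9/5, -3)

T1 = [5/13 -12/13 0; 12/13 5/13 0; 0 0 1]
T2·T1 = [-33/65 -56/65 0; 56/65 -33/65 0; 0 0 1]
det M = 1; M⁻¹ = [-33/65 56/65 0; -56/65 -33/65 0; 0 0 1]
M⁻¹ · (1137/325, -9/325)ᵀ = (-9/5, -3)ᵀ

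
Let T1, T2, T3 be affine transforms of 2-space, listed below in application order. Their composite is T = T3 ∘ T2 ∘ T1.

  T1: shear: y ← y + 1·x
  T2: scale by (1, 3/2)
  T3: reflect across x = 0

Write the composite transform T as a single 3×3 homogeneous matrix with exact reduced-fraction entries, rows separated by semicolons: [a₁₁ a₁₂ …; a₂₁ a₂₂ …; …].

T = [-1 0 0; 3/2 3/2 0; 0 0 1]

T1 = [1 0 0; 1 1 0; 0 0 1]
T2·T1 = [1 0 0; 3/2 3/2 0; 0 0 1]
T3·…·T1 = [-1 0 0; 3/2 3/2 0; 0 0 1]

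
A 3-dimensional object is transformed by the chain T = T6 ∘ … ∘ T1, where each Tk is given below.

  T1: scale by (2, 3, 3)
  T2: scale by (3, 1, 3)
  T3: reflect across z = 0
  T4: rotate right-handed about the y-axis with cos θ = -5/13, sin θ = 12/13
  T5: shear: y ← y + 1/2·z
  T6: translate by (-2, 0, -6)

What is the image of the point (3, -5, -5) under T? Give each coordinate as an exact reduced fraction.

T(p) = (424/13, -831/26, -519/13)

T1 scale by (2, 3, 3): (3, -5, -5) → (6, -15, -15)
T2 scale by (3, 1, 3): (6, -15, -15) → (18, -15, -45)
T3 reflect across z = 0: (18, -15, -45) → (18, -15, 45)
T4 rotate right-handed about the y-axis with cos θ = -5/13, sin θ = 12/13: (18, -15, 45) → (450/13, -15, -441/13)
T5 shear: y ← y + 1/2·z: (450/13, -15, -441/13) → (450/13, -831/26, -441/13)
T6 translate by (-2, 0, -6): (450/13, -831/26, -441/13) → (424/13, -831/26, -519/13)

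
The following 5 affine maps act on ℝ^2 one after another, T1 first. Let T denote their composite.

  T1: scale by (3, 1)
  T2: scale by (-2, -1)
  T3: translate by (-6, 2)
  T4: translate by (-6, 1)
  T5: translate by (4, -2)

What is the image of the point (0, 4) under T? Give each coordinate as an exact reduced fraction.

T(p) = (-8, -3)

T1 scale by (3, 1): (0, 4) → (0, 4)
T2 scale by (-2, -1): (0, 4) → (0, -4)
T3 translate by (-6, 2): (0, -4) → (-6, -2)
T4 translate by (-6, 1): (-6, -2) → (-12, -1)
T5 translate by (4, -2): (-12, -1) → (-8, -3)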